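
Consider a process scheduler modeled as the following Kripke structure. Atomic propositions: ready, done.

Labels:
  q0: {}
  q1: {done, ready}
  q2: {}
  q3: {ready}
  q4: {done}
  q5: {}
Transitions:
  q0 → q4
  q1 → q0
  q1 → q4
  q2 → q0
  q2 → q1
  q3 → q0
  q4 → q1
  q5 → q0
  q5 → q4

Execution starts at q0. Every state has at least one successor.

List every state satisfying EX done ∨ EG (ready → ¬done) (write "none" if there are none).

{q0, q1, q2, q4, q5}

States satisfying done: {q1, q4}.
States satisfying EX done: {q0, q1, q2, q4, q5}.
States satisfying ready → ¬done: {q0, q2, q3, q4, q5}.
States satisfying EG (ready → ¬done): ∅.
States satisfying EX done ∨ EG (ready → ¬done): {q0, q1, q2, q4, q5}.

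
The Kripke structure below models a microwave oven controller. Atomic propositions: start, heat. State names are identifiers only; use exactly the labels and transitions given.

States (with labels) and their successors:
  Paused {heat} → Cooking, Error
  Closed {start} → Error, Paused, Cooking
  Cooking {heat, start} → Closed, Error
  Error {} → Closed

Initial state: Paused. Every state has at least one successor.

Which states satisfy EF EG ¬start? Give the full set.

none

States satisfying EG ¬start: ∅.
States satisfying EF EG ¬start: ∅.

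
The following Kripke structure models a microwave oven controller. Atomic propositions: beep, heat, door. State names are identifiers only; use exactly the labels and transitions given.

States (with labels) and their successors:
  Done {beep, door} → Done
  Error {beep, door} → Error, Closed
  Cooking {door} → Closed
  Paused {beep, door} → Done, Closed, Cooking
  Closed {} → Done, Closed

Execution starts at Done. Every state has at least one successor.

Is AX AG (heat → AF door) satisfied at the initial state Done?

Yes

States satisfying AG (heat → AF door): {Done, Error, Cooking, Paused, Closed}.
States satisfying AX AG (heat → AF door): {Done, Error, Cooking, Paused, Closed}.
Done ∈ Sat(AX AG (heat → AF door)).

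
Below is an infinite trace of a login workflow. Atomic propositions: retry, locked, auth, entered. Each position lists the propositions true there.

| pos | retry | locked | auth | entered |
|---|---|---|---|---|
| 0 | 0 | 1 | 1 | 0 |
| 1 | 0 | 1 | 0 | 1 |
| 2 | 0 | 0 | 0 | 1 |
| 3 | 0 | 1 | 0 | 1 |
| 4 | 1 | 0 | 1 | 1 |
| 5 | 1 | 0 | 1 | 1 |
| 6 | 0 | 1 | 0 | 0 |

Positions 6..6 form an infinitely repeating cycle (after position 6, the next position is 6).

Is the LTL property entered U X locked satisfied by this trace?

Holds

Walking from position 0: X locked first holds at position 0, and entered holds at every earlier position along the way, so entered U X locked holds.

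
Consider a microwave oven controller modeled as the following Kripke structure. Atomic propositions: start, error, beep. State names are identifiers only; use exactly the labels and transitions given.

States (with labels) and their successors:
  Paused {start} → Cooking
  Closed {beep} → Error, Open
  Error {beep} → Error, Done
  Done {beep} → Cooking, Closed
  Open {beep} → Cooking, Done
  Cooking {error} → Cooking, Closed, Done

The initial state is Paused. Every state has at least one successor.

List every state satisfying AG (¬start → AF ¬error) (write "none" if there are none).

none

States satisfying ¬start → AF ¬error: {Paused, Closed, Error, Done, Open}.
States satisfying AG (¬start → AF ¬error): ∅.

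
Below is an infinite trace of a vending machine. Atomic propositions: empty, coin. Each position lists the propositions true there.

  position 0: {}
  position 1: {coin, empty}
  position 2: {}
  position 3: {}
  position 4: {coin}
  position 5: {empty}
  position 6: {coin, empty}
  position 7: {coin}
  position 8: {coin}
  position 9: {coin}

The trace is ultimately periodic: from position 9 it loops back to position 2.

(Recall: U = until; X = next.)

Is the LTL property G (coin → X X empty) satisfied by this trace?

coin → X X empty must hold at every position from 0 onward. It fails at position 1, so G (coin → X X empty) is false.
Positions where coin holds: 1, 4, 6, 7, 8, 9.
Check X X empty at each: 1→fails, 4→ok, 6→fails, 7→fails, 8→fails, 9→fails.

No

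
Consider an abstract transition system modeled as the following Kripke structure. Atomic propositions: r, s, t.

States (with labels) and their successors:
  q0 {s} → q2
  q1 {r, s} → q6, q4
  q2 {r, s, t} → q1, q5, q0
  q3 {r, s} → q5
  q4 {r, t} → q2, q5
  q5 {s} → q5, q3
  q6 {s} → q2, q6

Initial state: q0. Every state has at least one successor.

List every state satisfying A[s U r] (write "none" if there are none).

{q0, q1, q2, q3, q4}

States satisfying s: {q0, q1, q2, q3, q5, q6}.
States satisfying r: {q1, q2, q3, q4}.
States satisfying A[s U r]: {q0, q1, q2, q3, q4}.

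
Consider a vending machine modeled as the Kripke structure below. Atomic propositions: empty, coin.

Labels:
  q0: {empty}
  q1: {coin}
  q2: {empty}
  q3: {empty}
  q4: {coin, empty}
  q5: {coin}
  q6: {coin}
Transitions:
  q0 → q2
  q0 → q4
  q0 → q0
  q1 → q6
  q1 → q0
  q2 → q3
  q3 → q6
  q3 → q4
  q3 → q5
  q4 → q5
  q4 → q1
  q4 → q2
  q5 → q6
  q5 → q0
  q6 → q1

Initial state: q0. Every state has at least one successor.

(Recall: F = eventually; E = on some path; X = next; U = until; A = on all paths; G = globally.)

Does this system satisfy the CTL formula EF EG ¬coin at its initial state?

States satisfying EG ¬coin: {q0}.
States satisfying EF EG ¬coin: {q0, q1, q2, q3, q4, q5, q6}.
Some path from q0 reaches a state where EG ¬coin holds.
q0 ∈ Sat(EF EG ¬coin).

Yes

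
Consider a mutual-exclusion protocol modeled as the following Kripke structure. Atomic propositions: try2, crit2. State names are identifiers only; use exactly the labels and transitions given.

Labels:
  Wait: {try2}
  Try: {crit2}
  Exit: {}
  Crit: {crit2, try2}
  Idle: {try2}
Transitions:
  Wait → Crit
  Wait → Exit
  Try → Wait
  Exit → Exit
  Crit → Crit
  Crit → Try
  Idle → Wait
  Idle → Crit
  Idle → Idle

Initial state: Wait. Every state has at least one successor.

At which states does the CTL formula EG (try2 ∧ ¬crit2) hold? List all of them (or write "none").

States satisfying try2 ∧ ¬crit2: {Wait, Idle}.
States satisfying EG (try2 ∧ ¬crit2): {Idle}.

{Idle}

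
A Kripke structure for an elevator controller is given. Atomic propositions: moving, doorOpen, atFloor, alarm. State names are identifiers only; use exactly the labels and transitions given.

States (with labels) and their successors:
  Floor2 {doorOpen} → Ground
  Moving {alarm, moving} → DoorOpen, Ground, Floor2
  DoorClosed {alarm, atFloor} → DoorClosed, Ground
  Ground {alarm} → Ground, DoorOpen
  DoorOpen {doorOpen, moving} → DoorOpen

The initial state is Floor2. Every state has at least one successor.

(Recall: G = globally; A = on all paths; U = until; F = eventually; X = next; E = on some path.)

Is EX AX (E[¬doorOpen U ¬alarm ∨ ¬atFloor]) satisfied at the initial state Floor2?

States satisfying AX (E[¬doorOpen U ¬alarm ∨ ¬atFloor]): {Floor2, Moving, DoorClosed, Ground, DoorOpen}.
States satisfying EX AX (E[¬doorOpen U ¬alarm ∨ ¬atFloor]): {Floor2, Moving, DoorClosed, Ground, DoorOpen}.
Floor2 ∈ Sat(EX AX (E[¬doorOpen U ¬alarm ∨ ¬atFloor])).

Satisfied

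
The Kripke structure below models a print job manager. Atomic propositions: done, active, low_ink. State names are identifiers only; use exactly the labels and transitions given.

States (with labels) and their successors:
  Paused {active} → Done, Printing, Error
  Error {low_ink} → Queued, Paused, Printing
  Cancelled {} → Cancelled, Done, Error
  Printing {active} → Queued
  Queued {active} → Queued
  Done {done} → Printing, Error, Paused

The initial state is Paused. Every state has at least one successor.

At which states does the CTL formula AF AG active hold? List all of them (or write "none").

{Printing, Queued}

States satisfying AG active: {Printing, Queued}.
States satisfying AF AG active: {Printing, Queued}.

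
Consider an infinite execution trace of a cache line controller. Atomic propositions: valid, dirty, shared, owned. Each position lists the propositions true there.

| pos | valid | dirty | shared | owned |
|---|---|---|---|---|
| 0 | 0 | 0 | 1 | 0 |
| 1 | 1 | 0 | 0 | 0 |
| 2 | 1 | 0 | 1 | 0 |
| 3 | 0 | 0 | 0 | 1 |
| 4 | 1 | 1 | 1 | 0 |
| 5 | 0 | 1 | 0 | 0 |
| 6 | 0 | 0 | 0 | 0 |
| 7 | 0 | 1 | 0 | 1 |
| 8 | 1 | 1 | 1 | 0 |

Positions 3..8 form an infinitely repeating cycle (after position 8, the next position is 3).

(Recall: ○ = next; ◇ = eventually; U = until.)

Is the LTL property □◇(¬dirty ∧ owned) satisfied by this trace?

Yes

◇(¬dirty ∧ owned) holds at every position 0..8, and those are all positions ever visited, so □◇(¬dirty ∧ owned) holds.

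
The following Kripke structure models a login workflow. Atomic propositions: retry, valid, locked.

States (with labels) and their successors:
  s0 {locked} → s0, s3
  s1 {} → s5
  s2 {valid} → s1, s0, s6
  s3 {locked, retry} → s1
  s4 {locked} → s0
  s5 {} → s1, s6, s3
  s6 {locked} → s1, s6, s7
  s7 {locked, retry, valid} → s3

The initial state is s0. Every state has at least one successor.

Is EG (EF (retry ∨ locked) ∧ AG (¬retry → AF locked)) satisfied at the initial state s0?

Violated

States satisfying EF (retry ∨ locked) ∧ AG (¬retry → AF locked): ∅.
States satisfying EG (EF (retry ∨ locked) ∧ AG (¬retry → AF locked)): ∅.
No suitable path/successor from s0 witnesses the formula.
s0 ∉ Sat(EG (EF (retry ∨ locked) ∧ AG (¬retry → AF locked))).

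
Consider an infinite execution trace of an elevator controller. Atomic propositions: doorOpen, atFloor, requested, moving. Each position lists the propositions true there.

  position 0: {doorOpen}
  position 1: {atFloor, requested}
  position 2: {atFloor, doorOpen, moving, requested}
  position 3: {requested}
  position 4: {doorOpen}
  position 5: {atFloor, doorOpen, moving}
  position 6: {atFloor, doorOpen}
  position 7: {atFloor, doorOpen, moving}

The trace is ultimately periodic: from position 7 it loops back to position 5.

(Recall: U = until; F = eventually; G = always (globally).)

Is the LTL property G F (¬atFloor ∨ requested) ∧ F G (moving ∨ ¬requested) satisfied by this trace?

Violated

F (¬atFloor ∨ requested) must hold at every position from 0 onward. It fails at position 5, so G F (¬atFloor ∨ requested) is false.
G (moving ∨ ¬requested) holds at position 4, which is reachable from 0, so F G (moving ∨ ¬requested) holds.
At position 0: G F (¬atFloor ∨ requested) is false; F G (moving ∨ ¬requested) is true; so G F (¬atFloor ∨ requested) ∧ F G (moving ∨ ¬requested) is false.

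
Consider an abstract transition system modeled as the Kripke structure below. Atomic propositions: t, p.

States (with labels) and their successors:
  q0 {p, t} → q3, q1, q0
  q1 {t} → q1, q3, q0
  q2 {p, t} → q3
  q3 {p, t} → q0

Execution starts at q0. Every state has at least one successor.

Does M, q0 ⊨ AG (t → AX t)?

Yes

States satisfying t → AX t: {q0, q1, q2, q3}.
States satisfying AG (t → AX t): {q0, q1, q2, q3}.
Every state reachable from q0 satisfies t → AX t.
q0 ∈ Sat(AG (t → AX t)).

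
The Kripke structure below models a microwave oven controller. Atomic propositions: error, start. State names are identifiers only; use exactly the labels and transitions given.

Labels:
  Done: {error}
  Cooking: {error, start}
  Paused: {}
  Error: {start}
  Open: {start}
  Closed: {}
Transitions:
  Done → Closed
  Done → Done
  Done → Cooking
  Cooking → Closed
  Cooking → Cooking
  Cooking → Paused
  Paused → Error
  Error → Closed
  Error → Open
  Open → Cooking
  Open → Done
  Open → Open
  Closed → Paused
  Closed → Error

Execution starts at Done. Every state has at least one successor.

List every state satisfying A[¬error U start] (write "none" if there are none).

{Cooking, Paused, Error, Open, Closed}

States satisfying ¬error: {Paused, Error, Open, Closed}.
States satisfying start: {Cooking, Error, Open}.
States satisfying A[¬error U start]: {Cooking, Paused, Error, Open, Closed}.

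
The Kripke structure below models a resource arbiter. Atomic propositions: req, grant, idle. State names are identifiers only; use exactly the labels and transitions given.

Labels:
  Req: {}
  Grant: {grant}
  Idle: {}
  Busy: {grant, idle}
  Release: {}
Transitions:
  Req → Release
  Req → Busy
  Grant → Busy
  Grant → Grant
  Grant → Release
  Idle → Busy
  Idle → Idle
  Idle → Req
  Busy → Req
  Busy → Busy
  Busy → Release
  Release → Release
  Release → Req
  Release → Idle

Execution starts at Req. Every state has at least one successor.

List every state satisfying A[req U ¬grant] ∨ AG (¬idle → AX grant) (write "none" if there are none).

States satisfying req: ∅.
States satisfying ¬grant: {Req, Idle, Release}.
States satisfying A[req U ¬grant]: {Req, Idle, Release}.
States satisfying ¬idle → AX grant: {Busy}.
States satisfying AG (¬idle → AX grant): ∅.
States satisfying A[req U ¬grant] ∨ AG (¬idle → AX grant): {Req, Idle, Release}.

{Req, Idle, Release}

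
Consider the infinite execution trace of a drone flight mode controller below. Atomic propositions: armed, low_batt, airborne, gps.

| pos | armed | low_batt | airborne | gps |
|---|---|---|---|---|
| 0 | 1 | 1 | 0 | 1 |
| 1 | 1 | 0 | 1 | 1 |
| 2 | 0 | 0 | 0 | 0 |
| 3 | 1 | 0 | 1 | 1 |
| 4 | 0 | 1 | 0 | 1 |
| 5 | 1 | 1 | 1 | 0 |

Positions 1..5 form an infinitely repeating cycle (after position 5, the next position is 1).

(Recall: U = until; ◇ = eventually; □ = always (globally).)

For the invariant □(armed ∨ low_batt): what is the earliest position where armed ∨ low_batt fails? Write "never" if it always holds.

Check armed ∨ low_batt at each position in order: 0 ✓, 1 ✓.
At position 2 the labels are {}, so armed ∨ low_batt is false there. This is the first violation.

2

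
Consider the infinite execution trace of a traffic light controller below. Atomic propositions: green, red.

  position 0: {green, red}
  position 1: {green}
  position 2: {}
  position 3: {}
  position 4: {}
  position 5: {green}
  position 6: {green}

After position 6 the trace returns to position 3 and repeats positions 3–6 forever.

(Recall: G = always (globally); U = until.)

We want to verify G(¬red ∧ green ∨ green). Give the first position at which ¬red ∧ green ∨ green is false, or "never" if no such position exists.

Check ¬red ∧ green ∨ green at each position in order: 0 ✓, 1 ✓.
At position 2 the labels are {}, so ¬red ∧ green ∨ green is false there. This is the first violation.

2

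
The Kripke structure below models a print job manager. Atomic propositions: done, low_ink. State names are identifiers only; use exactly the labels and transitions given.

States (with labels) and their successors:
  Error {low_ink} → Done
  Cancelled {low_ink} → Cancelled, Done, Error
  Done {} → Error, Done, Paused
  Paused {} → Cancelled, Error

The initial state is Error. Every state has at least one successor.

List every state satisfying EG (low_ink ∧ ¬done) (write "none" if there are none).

{Cancelled}

States satisfying low_ink ∧ ¬done: {Error, Cancelled}.
States satisfying EG (low_ink ∧ ¬done): {Cancelled}.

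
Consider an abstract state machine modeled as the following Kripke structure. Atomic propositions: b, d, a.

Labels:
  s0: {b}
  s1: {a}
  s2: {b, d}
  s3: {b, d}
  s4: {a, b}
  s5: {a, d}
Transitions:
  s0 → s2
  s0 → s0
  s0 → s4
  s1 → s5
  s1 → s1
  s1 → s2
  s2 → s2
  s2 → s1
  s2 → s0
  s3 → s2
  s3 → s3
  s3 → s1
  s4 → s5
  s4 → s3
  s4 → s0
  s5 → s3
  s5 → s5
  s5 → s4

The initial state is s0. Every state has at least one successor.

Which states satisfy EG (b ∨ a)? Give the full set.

{s0, s1, s2, s3, s4, s5}

States satisfying b ∨ a: {s0, s1, s2, s3, s4, s5}.
States satisfying EG (b ∨ a): {s0, s1, s2, s3, s4, s5}.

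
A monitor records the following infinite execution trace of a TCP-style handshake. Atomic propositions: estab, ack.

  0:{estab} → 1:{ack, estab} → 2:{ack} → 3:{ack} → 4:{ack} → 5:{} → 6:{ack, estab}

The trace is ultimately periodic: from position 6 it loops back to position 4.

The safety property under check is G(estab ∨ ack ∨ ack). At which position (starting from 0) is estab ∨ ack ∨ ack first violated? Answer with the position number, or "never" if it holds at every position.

5

Check estab ∨ ack ∨ ack at each position in order: 0 ✓, 1 ✓, 2 ✓, 3 ✓, 4 ✓.
At position 5 the labels are {}, so estab ∨ ack ∨ ack is false there. This is the first violation.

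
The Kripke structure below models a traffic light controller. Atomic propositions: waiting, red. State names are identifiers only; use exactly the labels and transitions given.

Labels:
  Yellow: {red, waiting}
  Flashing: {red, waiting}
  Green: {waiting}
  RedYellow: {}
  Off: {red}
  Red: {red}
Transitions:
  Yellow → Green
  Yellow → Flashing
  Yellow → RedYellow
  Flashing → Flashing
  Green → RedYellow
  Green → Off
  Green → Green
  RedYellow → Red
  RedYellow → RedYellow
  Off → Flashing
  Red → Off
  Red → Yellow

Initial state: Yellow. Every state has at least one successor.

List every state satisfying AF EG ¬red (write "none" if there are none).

{Green, RedYellow}

States satisfying EG ¬red: {Green, RedYellow}.
States satisfying AF EG ¬red: {Green, RedYellow}.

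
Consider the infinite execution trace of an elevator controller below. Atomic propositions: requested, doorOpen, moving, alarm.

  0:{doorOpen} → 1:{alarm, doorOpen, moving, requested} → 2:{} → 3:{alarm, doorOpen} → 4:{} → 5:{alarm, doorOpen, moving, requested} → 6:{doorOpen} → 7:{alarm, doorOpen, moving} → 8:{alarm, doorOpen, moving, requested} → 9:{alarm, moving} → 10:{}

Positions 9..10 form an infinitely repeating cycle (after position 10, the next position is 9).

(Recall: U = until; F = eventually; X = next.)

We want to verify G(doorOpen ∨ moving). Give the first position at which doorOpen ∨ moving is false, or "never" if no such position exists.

2

Check doorOpen ∨ moving at each position in order: 0 ✓, 1 ✓.
At position 2 the labels are {}, so doorOpen ∨ moving is false there. This is the first violation.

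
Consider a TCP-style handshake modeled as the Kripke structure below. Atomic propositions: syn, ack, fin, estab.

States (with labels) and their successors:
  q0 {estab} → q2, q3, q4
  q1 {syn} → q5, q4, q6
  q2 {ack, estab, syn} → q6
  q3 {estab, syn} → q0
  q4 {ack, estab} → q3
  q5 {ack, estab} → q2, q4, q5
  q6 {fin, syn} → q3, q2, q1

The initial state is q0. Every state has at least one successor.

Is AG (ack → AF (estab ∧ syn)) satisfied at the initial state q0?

Violated

States satisfying ack → AF (estab ∧ syn): {q0, q1, q2, q3, q4, q6}.
States satisfying AG (ack → AF (estab ∧ syn)): ∅.
q5 is reachable from q0 and violates ack → AF (estab ∧ syn), so AG fails at q0.
q0 ∉ Sat(AG (ack → AF (estab ∧ syn))).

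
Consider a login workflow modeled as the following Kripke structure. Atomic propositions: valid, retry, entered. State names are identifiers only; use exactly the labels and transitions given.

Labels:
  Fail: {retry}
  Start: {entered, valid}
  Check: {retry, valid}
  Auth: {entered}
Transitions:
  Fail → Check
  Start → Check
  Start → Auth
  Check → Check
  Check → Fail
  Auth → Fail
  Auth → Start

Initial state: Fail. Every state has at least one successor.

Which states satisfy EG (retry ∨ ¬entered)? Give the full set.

States satisfying retry ∨ ¬entered: {Fail, Check}.
States satisfying EG (retry ∨ ¬entered): {Fail, Check}.

{Fail, Check}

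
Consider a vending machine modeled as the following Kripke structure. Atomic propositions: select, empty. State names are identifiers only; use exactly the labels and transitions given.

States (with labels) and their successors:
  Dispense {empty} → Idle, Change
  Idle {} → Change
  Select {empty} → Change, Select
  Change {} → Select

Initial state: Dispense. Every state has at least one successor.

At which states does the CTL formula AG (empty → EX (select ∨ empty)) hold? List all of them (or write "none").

{Idle, Select, Change}

States satisfying empty → EX (select ∨ empty): {Idle, Select, Change}.
States satisfying AG (empty → EX (select ∨ empty)): {Idle, Select, Change}.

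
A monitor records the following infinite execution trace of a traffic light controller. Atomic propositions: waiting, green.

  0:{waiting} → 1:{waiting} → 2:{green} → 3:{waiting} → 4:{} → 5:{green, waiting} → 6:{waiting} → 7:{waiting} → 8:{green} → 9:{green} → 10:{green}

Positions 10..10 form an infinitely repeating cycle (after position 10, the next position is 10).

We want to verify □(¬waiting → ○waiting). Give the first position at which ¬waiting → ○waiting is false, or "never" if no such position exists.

8

Check ¬waiting → ○waiting at each position in order: 0 ✓, 1 ✓, 2 ✓, 3 ✓, 4 ✓, 5 ✓, 6 ✓, 7 ✓.
At position 8 the labels are {green} and the next position 9 has {green}, so ¬waiting → ○waiting is false there. This is the first violation.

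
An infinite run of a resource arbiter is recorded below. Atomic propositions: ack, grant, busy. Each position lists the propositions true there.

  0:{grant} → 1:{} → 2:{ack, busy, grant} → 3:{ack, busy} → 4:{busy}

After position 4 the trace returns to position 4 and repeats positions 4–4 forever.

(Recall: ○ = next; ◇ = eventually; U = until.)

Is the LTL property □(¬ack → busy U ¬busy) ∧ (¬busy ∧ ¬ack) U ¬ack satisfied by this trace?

Violated

¬ack → busy U ¬busy must hold at every position from 0 onward. It fails at position 4, so □(¬ack → busy U ¬busy) is false.
Positions where ¬ack holds: 0, 1, 4.
Check busy U ¬busy at each: 0→ok, 1→ok, 4→fails.
Walking from position 0: ¬ack first holds at position 0, and ¬busy ∧ ¬ack holds at every earlier position along the way, so (¬busy ∧ ¬ack) U ¬ack holds.
At position 0: □(¬ack → busy U ¬busy) is false; (¬busy ∧ ¬ack) U ¬ack is true; so □(¬ack → busy U ¬busy) ∧ (¬busy ∧ ¬ack) U ¬ack is false.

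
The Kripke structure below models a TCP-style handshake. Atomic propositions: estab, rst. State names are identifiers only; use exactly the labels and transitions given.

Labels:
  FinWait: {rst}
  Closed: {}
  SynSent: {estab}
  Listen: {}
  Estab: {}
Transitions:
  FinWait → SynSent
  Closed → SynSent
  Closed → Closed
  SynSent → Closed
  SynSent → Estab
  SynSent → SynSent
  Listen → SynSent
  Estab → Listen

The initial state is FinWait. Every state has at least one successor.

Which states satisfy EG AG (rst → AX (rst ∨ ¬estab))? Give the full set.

{Closed, SynSent, Listen, Estab}

States satisfying AG (rst → AX (rst ∨ ¬estab)): {Closed, SynSent, Listen, Estab}.
States satisfying EG AG (rst → AX (rst ∨ ¬estab)): {Closed, SynSent, Listen, Estab}.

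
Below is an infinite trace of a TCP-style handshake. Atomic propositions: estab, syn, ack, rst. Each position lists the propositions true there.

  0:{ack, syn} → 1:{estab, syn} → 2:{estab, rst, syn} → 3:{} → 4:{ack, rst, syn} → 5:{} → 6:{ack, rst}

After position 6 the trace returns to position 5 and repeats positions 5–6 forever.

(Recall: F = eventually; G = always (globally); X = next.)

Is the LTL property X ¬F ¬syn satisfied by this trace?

Does not hold

The position after 0 is 1; ¬F ¬syn is false there.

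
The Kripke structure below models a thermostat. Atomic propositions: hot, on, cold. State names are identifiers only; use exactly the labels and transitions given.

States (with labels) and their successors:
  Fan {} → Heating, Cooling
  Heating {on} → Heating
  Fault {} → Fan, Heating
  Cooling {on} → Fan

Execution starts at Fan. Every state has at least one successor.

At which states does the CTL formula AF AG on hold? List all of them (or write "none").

{Heating}

States satisfying AG on: {Heating}.
States satisfying AF AG on: {Heating}.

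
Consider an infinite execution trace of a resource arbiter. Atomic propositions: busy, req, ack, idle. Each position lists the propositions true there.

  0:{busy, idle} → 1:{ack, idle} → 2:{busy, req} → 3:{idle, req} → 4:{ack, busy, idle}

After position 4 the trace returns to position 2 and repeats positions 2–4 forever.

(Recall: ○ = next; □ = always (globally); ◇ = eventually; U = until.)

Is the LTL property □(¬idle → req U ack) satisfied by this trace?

Satisfied

¬idle → req U ack holds at every position 0..4, and those are all positions ever visited, so □(¬idle → req U ack) holds.
Positions where ¬idle holds: 2.
Check req U ack at each: 2→ok.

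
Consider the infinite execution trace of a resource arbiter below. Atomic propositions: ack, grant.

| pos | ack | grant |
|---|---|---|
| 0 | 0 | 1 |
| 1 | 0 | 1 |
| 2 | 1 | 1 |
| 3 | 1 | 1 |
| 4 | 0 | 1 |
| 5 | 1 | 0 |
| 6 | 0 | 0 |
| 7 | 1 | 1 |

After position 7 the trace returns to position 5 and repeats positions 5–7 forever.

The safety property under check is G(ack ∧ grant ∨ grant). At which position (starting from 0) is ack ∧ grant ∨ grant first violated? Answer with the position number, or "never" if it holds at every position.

5

Check ack ∧ grant ∨ grant at each position in order: 0 ✓, 1 ✓, 2 ✓, 3 ✓, 4 ✓.
At position 5 the labels are {ack}, so ack ∧ grant ∨ grant is false there. This is the first violation.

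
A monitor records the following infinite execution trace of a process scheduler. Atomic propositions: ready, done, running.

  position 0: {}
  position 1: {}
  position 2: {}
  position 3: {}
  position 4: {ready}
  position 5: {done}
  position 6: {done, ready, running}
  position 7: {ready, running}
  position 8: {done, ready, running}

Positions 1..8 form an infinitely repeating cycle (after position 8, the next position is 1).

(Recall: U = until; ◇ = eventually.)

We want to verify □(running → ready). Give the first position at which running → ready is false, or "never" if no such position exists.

never

running → ready holds at every position 0..8, and those are all the positions the trace ever visits, so the invariant □(running → ready) is never violated.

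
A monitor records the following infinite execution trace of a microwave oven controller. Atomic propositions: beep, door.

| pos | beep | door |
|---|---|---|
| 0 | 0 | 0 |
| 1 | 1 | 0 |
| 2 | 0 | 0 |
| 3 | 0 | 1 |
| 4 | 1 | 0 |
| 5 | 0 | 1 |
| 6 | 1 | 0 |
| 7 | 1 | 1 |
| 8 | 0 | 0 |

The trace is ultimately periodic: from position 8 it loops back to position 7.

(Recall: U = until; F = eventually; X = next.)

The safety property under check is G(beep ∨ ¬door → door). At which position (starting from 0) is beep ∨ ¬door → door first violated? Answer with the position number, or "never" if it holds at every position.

At position 0 the labels are {}, so beep ∨ ¬door → door is false there. This is the first violation.

0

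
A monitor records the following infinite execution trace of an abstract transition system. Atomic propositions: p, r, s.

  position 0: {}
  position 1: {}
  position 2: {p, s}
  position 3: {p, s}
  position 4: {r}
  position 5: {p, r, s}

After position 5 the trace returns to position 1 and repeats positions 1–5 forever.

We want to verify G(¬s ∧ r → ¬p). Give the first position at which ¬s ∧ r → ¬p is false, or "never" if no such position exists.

¬s ∧ r → ¬p holds at every position 0..5, and those are all the positions the trace ever visits, so the invariant G(¬s ∧ r → ¬p) is never violated.

never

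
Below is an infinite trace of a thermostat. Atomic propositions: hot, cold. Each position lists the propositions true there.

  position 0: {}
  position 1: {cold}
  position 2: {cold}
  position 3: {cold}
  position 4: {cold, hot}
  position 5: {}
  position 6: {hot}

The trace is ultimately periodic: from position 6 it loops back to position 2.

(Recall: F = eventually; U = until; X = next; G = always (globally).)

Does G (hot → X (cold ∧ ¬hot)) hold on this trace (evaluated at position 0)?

Does not hold

hot → X (cold ∧ ¬hot) must hold at every position from 0 onward. It fails at position 4, so G (hot → X (cold ∧ ¬hot)) is false.
Positions where hot holds: 4, 6.
Check X (cold ∧ ¬hot) at each: 4→fails, 6→ok.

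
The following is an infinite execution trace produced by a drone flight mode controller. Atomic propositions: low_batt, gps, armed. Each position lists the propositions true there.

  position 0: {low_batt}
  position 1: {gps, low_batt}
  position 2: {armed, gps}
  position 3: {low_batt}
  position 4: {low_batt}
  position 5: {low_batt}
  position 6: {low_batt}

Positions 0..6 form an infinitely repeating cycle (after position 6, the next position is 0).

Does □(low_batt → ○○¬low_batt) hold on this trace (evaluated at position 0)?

low_batt → ○○¬low_batt must hold at every position from 0 onward. It fails at position 1, so □(low_batt → ○○¬low_batt) is false.
Positions where low_batt holds: 0, 1, 3, 4, 5, 6.
Check ○○¬low_batt at each: 0→ok, 1→fails, 3→fails, 4→fails, 5→fails, 6→fails.

No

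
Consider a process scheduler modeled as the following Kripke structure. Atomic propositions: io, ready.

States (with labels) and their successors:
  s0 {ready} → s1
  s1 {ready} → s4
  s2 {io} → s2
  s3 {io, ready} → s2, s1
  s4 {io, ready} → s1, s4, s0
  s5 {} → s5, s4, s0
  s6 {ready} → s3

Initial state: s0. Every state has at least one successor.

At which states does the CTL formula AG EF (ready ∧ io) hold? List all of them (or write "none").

States satisfying EF (ready ∧ io): {s0, s1, s3, s4, s5, s6}.
States satisfying AG EF (ready ∧ io): {s0, s1, s4, s5}.

{s0, s1, s4, s5}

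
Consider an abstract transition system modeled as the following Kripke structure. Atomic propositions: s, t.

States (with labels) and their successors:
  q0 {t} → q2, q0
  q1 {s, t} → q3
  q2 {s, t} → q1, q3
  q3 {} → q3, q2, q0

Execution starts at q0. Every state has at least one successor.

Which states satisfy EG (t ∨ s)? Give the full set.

States satisfying t ∨ s: {q0, q1, q2}.
States satisfying EG (t ∨ s): {q0}.

{q0}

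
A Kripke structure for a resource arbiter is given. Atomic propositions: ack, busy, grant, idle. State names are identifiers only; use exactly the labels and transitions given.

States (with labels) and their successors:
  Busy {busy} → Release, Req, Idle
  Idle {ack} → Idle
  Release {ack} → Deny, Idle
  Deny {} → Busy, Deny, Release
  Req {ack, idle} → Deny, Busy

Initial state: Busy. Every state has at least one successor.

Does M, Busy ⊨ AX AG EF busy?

Does not hold

States satisfying AG EF busy: ∅.
States satisfying AX AG EF busy: ∅.
Busy ∉ Sat(AX AG EF busy).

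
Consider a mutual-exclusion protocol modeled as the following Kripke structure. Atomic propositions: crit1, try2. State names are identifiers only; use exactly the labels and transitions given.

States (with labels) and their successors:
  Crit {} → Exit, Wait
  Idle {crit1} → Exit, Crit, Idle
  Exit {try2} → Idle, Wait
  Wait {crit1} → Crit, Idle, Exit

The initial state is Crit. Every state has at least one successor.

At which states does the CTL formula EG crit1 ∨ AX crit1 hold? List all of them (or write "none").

{Idle, Exit, Wait}

States satisfying crit1: {Idle, Wait}.
States satisfying EG crit1: {Idle, Wait}.
States satisfying AX crit1: {Exit}.
States satisfying EG crit1 ∨ AX crit1: {Idle, Exit, Wait}.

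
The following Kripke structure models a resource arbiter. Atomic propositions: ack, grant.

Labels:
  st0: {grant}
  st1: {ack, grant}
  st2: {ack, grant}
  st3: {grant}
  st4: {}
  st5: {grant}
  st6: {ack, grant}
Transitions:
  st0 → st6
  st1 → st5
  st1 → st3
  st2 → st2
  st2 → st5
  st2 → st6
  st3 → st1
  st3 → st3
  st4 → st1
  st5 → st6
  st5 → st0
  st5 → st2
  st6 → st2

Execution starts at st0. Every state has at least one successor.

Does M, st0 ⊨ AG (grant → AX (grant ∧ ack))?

States satisfying grant → AX (grant ∧ ack): {st0, st4, st6}.
States satisfying AG (grant → AX (grant ∧ ack)): ∅.
st2 is reachable from st0 and violates grant → AX (grant ∧ ack), so AG fails at st0.
st0 ∉ Sat(AG (grant → AX (grant ∧ ack))).

No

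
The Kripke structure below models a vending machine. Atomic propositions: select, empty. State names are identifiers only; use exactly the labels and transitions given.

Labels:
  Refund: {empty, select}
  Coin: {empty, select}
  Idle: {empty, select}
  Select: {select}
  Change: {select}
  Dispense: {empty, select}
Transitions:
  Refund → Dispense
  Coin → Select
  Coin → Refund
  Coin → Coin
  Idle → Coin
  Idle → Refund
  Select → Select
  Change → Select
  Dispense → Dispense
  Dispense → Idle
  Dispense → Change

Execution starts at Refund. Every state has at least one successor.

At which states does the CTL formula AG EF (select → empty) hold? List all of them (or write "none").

States satisfying EF (select → empty): {Refund, Coin, Idle, Dispense}.
States satisfying AG EF (select → empty): ∅.

none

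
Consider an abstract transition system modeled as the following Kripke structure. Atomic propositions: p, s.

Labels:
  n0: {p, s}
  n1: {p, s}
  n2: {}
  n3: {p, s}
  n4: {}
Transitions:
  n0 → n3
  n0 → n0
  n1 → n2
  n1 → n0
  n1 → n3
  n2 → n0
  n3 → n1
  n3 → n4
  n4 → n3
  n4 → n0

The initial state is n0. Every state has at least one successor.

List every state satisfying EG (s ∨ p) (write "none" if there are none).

States satisfying s ∨ p: {n0, n1, n3}.
States satisfying EG (s ∨ p): {n0, n1, n3}.

{n0, n1, n3}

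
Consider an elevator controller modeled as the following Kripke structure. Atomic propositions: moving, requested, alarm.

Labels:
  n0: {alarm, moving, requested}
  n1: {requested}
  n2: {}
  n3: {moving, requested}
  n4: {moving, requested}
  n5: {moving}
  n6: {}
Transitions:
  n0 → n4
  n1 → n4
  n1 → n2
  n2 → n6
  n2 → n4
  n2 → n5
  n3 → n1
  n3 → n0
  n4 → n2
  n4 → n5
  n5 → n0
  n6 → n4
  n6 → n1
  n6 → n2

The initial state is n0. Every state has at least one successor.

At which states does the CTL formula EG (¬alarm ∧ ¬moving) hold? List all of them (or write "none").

{n1, n2, n6}

States satisfying ¬alarm ∧ ¬moving: {n1, n2, n6}.
States satisfying EG (¬alarm ∧ ¬moving): {n1, n2, n6}.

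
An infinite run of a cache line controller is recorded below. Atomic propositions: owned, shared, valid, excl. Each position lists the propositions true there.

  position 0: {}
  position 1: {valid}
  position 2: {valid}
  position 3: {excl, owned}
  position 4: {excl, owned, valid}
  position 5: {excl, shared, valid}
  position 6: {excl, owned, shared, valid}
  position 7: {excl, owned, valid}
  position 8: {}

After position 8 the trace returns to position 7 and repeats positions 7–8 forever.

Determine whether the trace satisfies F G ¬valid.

No

G ¬valid is false at every position 0..8, so it never becomes true and F G ¬valid fails.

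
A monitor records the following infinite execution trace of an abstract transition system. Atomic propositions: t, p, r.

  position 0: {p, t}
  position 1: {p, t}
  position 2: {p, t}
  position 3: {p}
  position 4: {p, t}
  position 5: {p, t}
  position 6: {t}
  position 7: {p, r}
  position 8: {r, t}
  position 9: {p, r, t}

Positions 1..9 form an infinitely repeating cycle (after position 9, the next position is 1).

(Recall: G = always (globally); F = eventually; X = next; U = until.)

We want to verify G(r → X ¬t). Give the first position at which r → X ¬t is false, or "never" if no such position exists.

Check r → X ¬t at each position in order: 0 ✓, 1 ✓, 2 ✓, 3 ✓, 4 ✓, 5 ✓, 6 ✓.
At position 7 the labels are {p, r} and the next position 8 has {r, t}, so r → X ¬t is false there. This is the first violation.

7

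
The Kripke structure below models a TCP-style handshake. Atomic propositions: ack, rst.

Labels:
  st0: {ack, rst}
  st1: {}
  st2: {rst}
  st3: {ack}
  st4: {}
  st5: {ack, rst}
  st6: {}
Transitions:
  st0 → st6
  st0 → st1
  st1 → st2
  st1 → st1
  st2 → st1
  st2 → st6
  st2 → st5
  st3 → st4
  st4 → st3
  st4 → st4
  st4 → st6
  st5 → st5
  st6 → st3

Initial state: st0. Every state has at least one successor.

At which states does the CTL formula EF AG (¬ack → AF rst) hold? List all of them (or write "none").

States satisfying AG (¬ack → AF rst): {st5}.
States satisfying EF AG (¬ack → AF rst): {st0, st1, st2, st5}.

{st0, st1, st2, st5}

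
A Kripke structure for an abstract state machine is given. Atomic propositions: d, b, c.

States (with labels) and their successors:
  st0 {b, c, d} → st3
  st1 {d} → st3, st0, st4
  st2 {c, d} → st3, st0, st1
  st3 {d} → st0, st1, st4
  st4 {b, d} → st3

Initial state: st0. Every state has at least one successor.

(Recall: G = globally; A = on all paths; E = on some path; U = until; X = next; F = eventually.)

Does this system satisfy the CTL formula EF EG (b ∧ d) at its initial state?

Does not hold

States satisfying EG (b ∧ d): ∅.
States satisfying EF EG (b ∧ d): ∅.
No suitable path/successor from st0 witnesses the formula.
st0 ∉ Sat(EF EG (b ∧ d)).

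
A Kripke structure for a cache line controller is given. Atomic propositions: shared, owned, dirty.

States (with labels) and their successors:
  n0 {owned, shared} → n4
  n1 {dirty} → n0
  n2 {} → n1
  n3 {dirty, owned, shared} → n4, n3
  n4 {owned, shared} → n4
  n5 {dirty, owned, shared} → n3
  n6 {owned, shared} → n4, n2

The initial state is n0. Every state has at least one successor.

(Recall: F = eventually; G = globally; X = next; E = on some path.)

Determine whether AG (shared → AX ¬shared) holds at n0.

No

States satisfying shared → AX ¬shared: {n1, n2}.
States satisfying AG (shared → AX ¬shared): ∅.
n0 is reachable from n0 and violates shared → AX ¬shared, so AG fails at n0.
n0 ∉ Sat(AG (shared → AX ¬shared)).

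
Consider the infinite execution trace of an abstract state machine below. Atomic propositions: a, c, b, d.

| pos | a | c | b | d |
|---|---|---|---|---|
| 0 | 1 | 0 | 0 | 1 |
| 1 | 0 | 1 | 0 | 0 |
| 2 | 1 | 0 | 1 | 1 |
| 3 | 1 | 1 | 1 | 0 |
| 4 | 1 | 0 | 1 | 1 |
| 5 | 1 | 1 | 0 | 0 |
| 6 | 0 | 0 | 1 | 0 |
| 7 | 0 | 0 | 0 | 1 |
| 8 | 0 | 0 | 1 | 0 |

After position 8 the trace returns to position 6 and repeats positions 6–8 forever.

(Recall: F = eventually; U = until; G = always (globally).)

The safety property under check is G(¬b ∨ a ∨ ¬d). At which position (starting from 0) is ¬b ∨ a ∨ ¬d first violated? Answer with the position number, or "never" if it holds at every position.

never

¬b ∨ a ∨ ¬d holds at every position 0..8, and those are all the positions the trace ever visits, so the invariant G(¬b ∨ a ∨ ¬d) is never violated.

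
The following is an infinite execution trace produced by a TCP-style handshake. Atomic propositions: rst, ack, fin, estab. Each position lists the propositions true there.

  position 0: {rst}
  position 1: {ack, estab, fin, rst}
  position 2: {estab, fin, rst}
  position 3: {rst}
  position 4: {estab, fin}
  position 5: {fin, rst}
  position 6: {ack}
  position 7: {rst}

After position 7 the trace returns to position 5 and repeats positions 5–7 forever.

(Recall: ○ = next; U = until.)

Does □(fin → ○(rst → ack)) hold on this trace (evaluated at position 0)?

Does not hold

fin → ○(rst → ack) must hold at every position from 0 onward. It fails at position 1, so □(fin → ○(rst → ack)) is false.
Positions where fin holds: 1, 2, 4, 5.
Check ○(rst → ack) at each: 1→fails, 2→fails, 4→fails, 5→ok.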